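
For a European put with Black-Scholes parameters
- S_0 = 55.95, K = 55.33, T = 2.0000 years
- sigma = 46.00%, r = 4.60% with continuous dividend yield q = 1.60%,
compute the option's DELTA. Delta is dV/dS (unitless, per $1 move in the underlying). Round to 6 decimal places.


d1 = 0.4346296052; d2 = -0.2159086335
phi(d1) = 0.3629863749; exp(-qT) = 0.9685065821; exp(-rT) = 0.9121051495
N(-d1) = 0.3319156512
Delta = -exp(-qT) * N(-d1) = -0.9685065821 * 0.3319156512 = -0.321462

Answer: Delta = -0.321462


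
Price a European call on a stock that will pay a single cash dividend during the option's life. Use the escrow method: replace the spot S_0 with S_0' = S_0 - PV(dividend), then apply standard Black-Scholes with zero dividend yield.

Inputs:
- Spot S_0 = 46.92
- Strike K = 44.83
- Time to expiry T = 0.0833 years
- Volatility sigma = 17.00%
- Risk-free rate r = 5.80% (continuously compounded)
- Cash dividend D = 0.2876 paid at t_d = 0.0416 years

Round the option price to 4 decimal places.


PV(D) = D * exp(-r * t_d) = 0.2876 * 0.99759011 = 0.28690692
S_0' = S_0 - PV(D) = 46.9200 - 0.28690692 = 46.63309308
d1 = (ln(S_0'/K) + (r + sigma^2/2)*T) / (sigma*sqrt(T)) = 0.92668925
d2 = d1 - sigma*sqrt(T) = 0.87762429
exp(-rT) = 0.99518025
N(d1) = 0.82295605; N(d2) = 0.80992618
C = S_0' * N(d1) - K * exp(-rT) * N(d2) = 46.63309308 * 0.82295605 - 44.8300 * 0.99518025 * 0.80992618 = 2.2430

Answer: Price = 2.2430


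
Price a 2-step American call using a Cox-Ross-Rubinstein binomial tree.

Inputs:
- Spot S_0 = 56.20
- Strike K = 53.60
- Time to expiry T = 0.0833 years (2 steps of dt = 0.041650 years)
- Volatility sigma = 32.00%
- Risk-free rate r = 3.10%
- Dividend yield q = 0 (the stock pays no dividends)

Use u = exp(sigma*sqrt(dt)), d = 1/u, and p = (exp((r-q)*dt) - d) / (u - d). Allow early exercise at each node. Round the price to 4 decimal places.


dt = T/N = 0.041650
u = exp(sigma*sqrt(dt)) = 1.067486; d = 1/u = 0.936780
p = (exp((r-q)*dt) - d) / (u - d) = 0.493564
Discount per step: exp(-r*dt) = 0.998710
Stock lattice S(k, i) with i counting down-moves:
  k=0: S(0,0) = 56.2000
  k=1: S(1,0) = 59.9927; S(1,1) = 52.6470
  k=2: S(2,0) = 64.0414; S(2,1) = 56.2000; S(2,2) = 49.3187
Terminal payoffs V(N, i) = max(S_T - K, 0):
  V(2,0) = 10.441421; V(2,1) = 2.600000; V(2,2) = 0.000000
Backward induction: V(k, i) = exp(-r*dt) * [p * V(k+1, i) + (1-p) * V(k+1, i+1)]; then take max(V_cont, immediate exercise) for American.
  V(1,0) = exp(-r*dt) * [p*10.441421 + (1-p)*2.600000] = 6.461893; exercise = 6.392732; V(1,0) = max -> 6.461893
  V(1,1) = exp(-r*dt) * [p*2.600000 + (1-p)*0.000000] = 1.281610; exercise = 0.000000; V(1,1) = max -> 1.281610
  V(0,0) = exp(-r*dt) * [p*6.461893 + (1-p)*1.281610] = 3.833457; exercise = 2.600000; V(0,0) = max -> 3.833457

Answer: Price = V(0,0) = 3.8335


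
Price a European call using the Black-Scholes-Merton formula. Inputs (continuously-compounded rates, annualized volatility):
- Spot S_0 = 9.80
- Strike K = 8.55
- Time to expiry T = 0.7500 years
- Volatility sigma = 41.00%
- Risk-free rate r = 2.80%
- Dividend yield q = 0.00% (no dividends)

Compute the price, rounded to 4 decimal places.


Answer: Price = 2.1164

Derivation:
d1 = (ln(S/K) + (r - q + 0.5*sigma^2) * T) / (sigma * sqrt(T)) = 0.62097148
d2 = d1 - sigma * sqrt(T) = 0.26590107
exp(-rT) = 0.97921896; exp(-qT) = 1.00000000
C = S_0 * exp(-qT) * N(d1) - K * exp(-rT) * N(d2)
N(d1) = 0.73269081; N(d2) = 0.60484230
C = 9.8000 * 1.00000000 * 0.73269081 - 8.5500 * 0.97921896 * 0.60484230 = 2.1164


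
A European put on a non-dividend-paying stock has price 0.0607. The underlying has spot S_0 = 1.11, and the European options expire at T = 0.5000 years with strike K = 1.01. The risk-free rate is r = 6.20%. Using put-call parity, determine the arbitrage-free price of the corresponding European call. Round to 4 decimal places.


Put-call parity: C - P = S_0 * exp(-qT) - K * exp(-rT).
S_0 * exp(-qT) = 1.1100 * 1.00000000 = 1.11000000
K * exp(-rT) = 1.0100 * 0.96947557 = 0.97917033
C = P + S*exp(-qT) - K*exp(-rT)
C = 0.0607 + 1.11000000 - 0.97917033 = 0.1915

Answer: Call price = 0.1915


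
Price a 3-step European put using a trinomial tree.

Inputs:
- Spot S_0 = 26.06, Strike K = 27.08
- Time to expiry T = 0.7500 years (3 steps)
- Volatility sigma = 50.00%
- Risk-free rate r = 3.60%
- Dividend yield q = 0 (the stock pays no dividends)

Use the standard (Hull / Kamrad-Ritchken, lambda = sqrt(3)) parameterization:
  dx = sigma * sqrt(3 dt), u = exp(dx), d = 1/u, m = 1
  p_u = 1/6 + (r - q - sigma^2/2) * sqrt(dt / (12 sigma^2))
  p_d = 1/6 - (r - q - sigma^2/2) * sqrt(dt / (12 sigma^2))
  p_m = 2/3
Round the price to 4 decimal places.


dt = T/N = 0.250000; dx = sigma*sqrt(3*dt) = 0.433013
u = exp(dx) = 1.541896; d = 1/u = 0.648552
p_u = 0.140975, p_m = 0.666667, p_d = 0.192359
Discount per step: exp(-r*dt) = 0.991040
Stock lattice S(k, j) with j the centered position index:
  k=0: S(0,+0) = 26.0600
  k=1: S(1,-1) = 16.9013; S(1,+0) = 26.0600; S(1,+1) = 40.1818
  k=2: S(2,-2) = 10.9614; S(2,-1) = 16.9013; S(2,+0) = 26.0600; S(2,+1) = 40.1818; S(2,+2) = 61.9562
  k=3: S(3,-3) = 7.1090; S(3,-2) = 10.9614; S(3,-1) = 16.9013; S(3,+0) = 26.0600; S(3,+1) = 40.1818; S(3,+2) = 61.9562; S(3,+3) = 95.5299
Terminal payoffs V(N, j) = max(K - S_T, 0):
  V(3,-3) = 19.970987; V(3,-2) = 16.118642; V(3,-1) = 10.178728; V(3,+0) = 1.020000; V(3,+1) = 0.000000; V(3,+2) = 0.000000; V(3,+3) = 0.000000
Backward induction: V(k, j) = exp(-r*dt) * [p_u * V(k+1, j+1) + p_m * V(k+1, j) + p_d * V(k+1, j-1)]
  V(2,-2) = exp(-r*dt) * [p_u*10.178728 + p_m*16.118642 + p_d*19.970987] = 15.878744
  V(2,-1) = exp(-r*dt) * [p_u*1.020000 + p_m*10.178728 + p_d*16.118642] = 9.940308
  V(2,+0) = exp(-r*dt) * [p_u*0.000000 + p_m*1.020000 + p_d*10.178728] = 2.614332
  V(2,+1) = exp(-r*dt) * [p_u*0.000000 + p_m*0.000000 + p_d*1.020000] = 0.194448
  V(2,+2) = exp(-r*dt) * [p_u*0.000000 + p_m*0.000000 + p_d*0.000000] = 0.000000
  V(1,-1) = exp(-r*dt) * [p_u*2.614332 + p_m*9.940308 + p_d*15.878744] = 9.959799
  V(1,+0) = exp(-r*dt) * [p_u*0.194448 + p_m*2.614332 + p_d*9.940308] = 3.649413
  V(1,+1) = exp(-r*dt) * [p_u*0.000000 + p_m*0.194448 + p_d*2.614332] = 0.626855
  V(0,+0) = exp(-r*dt) * [p_u*0.626855 + p_m*3.649413 + p_d*9.959799] = 4.397412

Answer: Price = V(0,0) = 4.3974


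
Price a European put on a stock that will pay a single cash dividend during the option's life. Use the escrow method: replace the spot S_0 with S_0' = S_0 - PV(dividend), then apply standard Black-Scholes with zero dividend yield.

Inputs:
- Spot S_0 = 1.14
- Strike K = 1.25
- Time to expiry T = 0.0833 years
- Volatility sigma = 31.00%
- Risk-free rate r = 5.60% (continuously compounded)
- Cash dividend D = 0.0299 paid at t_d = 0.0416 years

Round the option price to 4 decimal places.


PV(D) = D * exp(-r * t_d) = 0.0299 * 0.99767311 = 0.02983043
S_0' = S_0 - PV(D) = 1.1400 - 0.02983043 = 1.11016957
d1 = (ln(S_0'/K) + (r + sigma^2/2)*T) / (sigma*sqrt(T)) = -1.22903434
d2 = d1 - sigma*sqrt(T) = -1.31850573
exp(-rT) = 0.99534606
N(-d1) = 0.89047053; N(-d2) = 0.90633280
P = K * exp(-rT) * N(-d2) - S_0' * N(-d1) = 1.2500 * 0.99534606 * 0.90633280 - 1.11016957 * 0.89047053 = 0.1391

Answer: Price = 0.1391


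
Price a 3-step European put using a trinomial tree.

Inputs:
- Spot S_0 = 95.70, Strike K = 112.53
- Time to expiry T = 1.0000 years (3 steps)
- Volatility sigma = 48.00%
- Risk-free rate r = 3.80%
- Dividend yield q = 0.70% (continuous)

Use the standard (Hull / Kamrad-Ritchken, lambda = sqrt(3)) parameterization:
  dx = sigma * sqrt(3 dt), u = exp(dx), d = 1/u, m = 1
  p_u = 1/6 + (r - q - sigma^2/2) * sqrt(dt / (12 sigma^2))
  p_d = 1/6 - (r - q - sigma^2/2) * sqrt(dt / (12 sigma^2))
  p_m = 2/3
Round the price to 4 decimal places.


Answer: Price = V(0,0) = 27.0218

Derivation:
dt = T/N = 0.333333; dx = sigma*sqrt(3*dt) = 0.480000
u = exp(dx) = 1.616074; d = 1/u = 0.618783
p_u = 0.137431, p_m = 0.666667, p_d = 0.195903
Discount per step: exp(-r*dt) = 0.987413
Stock lattice S(k, j) with j the centered position index:
  k=0: S(0,+0) = 95.7000
  k=1: S(1,-1) = 59.2176; S(1,+0) = 95.7000; S(1,+1) = 154.6583
  k=2: S(2,-2) = 36.6428; S(2,-1) = 59.2176; S(2,+0) = 95.7000; S(2,+1) = 154.6583; S(2,+2) = 249.9394
  k=3: S(3,-3) = 22.6740; S(3,-2) = 36.6428; S(3,-1) = 59.2176; S(3,+0) = 95.7000; S(3,+1) = 154.6583; S(3,+2) = 249.9394; S(3,+3) = 403.9206
Terminal payoffs V(N, j) = max(K - S_T, 0):
  V(3,-3) = 89.856013; V(3,-2) = 75.887151; V(3,-1) = 53.312429; V(3,+0) = 16.830000; V(3,+1) = 0.000000; V(3,+2) = 0.000000; V(3,+3) = 0.000000
Backward induction: V(k, j) = exp(-r*dt) * [p_u * V(k+1, j+1) + p_m * V(k+1, j) + p_d * V(k+1, j-1)]
  V(2,-2) = exp(-r*dt) * [p_u*53.312429 + p_m*75.887151 + p_d*89.856013] = 74.570664
  V(2,-1) = exp(-r*dt) * [p_u*16.830000 + p_m*53.312429 + p_d*75.887151] = 52.057491
  V(2,+0) = exp(-r*dt) * [p_u*0.000000 + p_m*16.830000 + p_d*53.312429] = 21.391372
  V(2,+1) = exp(-r*dt) * [p_u*0.000000 + p_m*0.000000 + p_d*16.830000] = 3.255545
  V(2,+2) = exp(-r*dt) * [p_u*0.000000 + p_m*0.000000 + p_d*0.000000] = 0.000000
  V(1,-1) = exp(-r*dt) * [p_u*21.391372 + p_m*52.057491 + p_d*74.570664] = 51.595720
  V(1,+0) = exp(-r*dt) * [p_u*3.255545 + p_m*21.391372 + p_d*52.057491] = 24.593040
  V(1,+1) = exp(-r*dt) * [p_u*0.000000 + p_m*3.255545 + p_d*21.391372] = 6.280928
  V(0,+0) = exp(-r*dt) * [p_u*6.280928 + p_m*24.593040 + p_d*51.595720] = 27.021843


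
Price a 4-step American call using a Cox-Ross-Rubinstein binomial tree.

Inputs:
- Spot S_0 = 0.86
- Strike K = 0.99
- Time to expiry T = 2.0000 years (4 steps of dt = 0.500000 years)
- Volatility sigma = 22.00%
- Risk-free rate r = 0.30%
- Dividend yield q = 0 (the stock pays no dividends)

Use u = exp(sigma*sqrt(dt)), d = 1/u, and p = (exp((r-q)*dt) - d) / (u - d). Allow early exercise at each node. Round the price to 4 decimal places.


dt = T/N = 0.500000
u = exp(sigma*sqrt(dt)) = 1.168316; d = 1/u = 0.855933
p = (exp((r-q)*dt) - d) / (u - d) = 0.465993
Discount per step: exp(-r*dt) = 0.998501
Stock lattice S(k, i) with i counting down-moves:
  k=0: S(0,0) = 0.8600
  k=1: S(1,0) = 1.0048; S(1,1) = 0.7361
  k=2: S(2,0) = 1.1739; S(2,1) = 0.8600; S(2,2) = 0.6301
  k=3: S(3,0) = 1.3714; S(3,1) = 1.0048; S(3,2) = 0.7361; S(3,3) = 0.5393
  k=4: S(4,0) = 1.6023; S(4,1) = 1.1739; S(4,2) = 0.8600; S(4,3) = 0.6301; S(4,4) = 0.4616
Terminal payoffs V(N, i) = max(S_T - K, 0):
  V(4,0) = 0.612286; V(4,1) = 0.183868; V(4,2) = 0.000000; V(4,3) = 0.000000; V(4,4) = 0.000000
Backward induction: V(k, i) = exp(-r*dt) * [p * V(k+1, i) + (1-p) * V(k+1, i+1)]; then take max(V_cont, immediate exercise) for American.
  V(3,0) = exp(-r*dt) * [p*0.612286 + (1-p)*0.183868] = 0.382933; exercise = 0.381449; V(3,0) = max -> 0.382933
  V(3,1) = exp(-r*dt) * [p*0.183868 + (1-p)*0.000000] = 0.085553; exercise = 0.014752; V(3,1) = max -> 0.085553
  V(3,2) = exp(-r*dt) * [p*0.000000 + (1-p)*0.000000] = 0.000000; exercise = 0.000000; V(3,2) = max -> 0.000000
  V(3,3) = exp(-r*dt) * [p*0.000000 + (1-p)*0.000000] = 0.000000; exercise = 0.000000; V(3,3) = max -> 0.000000
  V(2,0) = exp(-r*dt) * [p*0.382933 + (1-p)*0.085553] = 0.223794; exercise = 0.183868; V(2,0) = max -> 0.223794
  V(2,1) = exp(-r*dt) * [p*0.085553 + (1-p)*0.000000] = 0.039807; exercise = 0.000000; V(2,1) = max -> 0.039807
  V(2,2) = exp(-r*dt) * [p*0.000000 + (1-p)*0.000000] = 0.000000; exercise = 0.000000; V(2,2) = max -> 0.000000
  V(1,0) = exp(-r*dt) * [p*0.223794 + (1-p)*0.039807] = 0.125355; exercise = 0.014752; V(1,0) = max -> 0.125355
  V(1,1) = exp(-r*dt) * [p*0.039807 + (1-p)*0.000000] = 0.018522; exercise = 0.000000; V(1,1) = max -> 0.018522
  V(0,0) = exp(-r*dt) * [p*0.125355 + (1-p)*0.018522] = 0.068203; exercise = 0.000000; V(0,0) = max -> 0.068203

Answer: Price = V(0,0) = 0.0682


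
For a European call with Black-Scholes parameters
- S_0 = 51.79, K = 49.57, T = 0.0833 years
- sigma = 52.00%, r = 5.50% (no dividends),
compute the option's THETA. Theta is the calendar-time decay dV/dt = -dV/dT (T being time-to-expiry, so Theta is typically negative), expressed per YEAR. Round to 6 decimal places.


d1 = 0.3974847623; d2 = 0.2474037175
phi(d1) = 0.3686396754; exp(-qT) = 1.0000000000; exp(-rT) = 0.9954289791
Theta = -S*exp(-qT)*phi(d1)*sigma/(2*sqrt(T)) - r*K*exp(-rT)*N(d2) + q*S*exp(-qT)*N(d1)
N(d1) = 0.6544949895; N(d2) = 0.5977021013; sqrt(T) = 0.2886173938
Term 1 = -51.7900 * 1.0000000000 * 0.3686396754 * 0.5200 / (2 * 0.2886173938) = -17.1988272078
Term 2 = -0.0550 * 49.5700 * 0.9954289791 * 0.5977021013 = -1.6220964391
Term 3 = 0 (no dividend yield, q = 0)
Theta = -17.1988272078 + (-1.6220964391) + (0.0000000000) = -18.820924

Answer: Theta = -18.820924


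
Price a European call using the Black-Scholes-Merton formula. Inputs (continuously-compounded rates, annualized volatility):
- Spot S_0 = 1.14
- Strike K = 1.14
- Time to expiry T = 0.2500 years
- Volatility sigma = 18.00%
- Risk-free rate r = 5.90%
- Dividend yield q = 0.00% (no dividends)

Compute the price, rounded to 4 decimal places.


Answer: Price = 0.0495

Derivation:
d1 = (ln(S/K) + (r - q + 0.5*sigma^2) * T) / (sigma * sqrt(T)) = 0.20888889
d2 = d1 - sigma * sqrt(T) = 0.11888889
exp(-rT) = 0.98535825; exp(-qT) = 1.00000000
C = S_0 * exp(-qT) * N(d1) - K * exp(-rT) * N(d2)
N(d1) = 0.58273251; N(d2) = 0.54731831
C = 1.1400 * 1.00000000 * 0.58273251 - 1.1400 * 0.98535825 * 0.54731831 = 0.0495


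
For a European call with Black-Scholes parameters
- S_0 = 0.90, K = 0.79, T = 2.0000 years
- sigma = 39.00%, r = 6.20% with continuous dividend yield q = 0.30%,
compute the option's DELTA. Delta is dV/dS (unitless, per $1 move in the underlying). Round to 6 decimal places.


Answer: Delta = 0.761521

Derivation:
d1 = 0.7260750436; d2 = 0.1745317543
phi(d1) = 0.3065019941; exp(-qT) = 0.9940179641; exp(-rT) = 0.8833798409
N(d1) = 0.7661036164
Delta = exp(-qT) * N(d1) = 0.9940179641 * 0.7661036164 = 0.761521


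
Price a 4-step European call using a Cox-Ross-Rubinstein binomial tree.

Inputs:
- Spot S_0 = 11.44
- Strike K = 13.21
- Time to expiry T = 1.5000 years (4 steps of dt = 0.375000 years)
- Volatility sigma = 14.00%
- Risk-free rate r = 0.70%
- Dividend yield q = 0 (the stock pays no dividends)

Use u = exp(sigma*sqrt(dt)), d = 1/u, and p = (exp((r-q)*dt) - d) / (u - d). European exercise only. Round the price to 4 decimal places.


dt = T/N = 0.375000
u = exp(sigma*sqrt(dt)) = 1.089514; d = 1/u = 0.917840
p = (exp((r-q)*dt) - d) / (u - d) = 0.493891
Discount per step: exp(-r*dt) = 0.997378
Stock lattice S(k, i) with i counting down-moves:
  k=0: S(0,0) = 11.4400
  k=1: S(1,0) = 12.4640; S(1,1) = 10.5001
  k=2: S(2,0) = 13.5798; S(2,1) = 11.4400; S(2,2) = 9.6374
  k=3: S(3,0) = 14.7953; S(3,1) = 12.4640; S(3,2) = 10.5001; S(3,3) = 8.8456
  k=4: S(4,0) = 16.1197; S(4,1) = 13.5798; S(4,2) = 11.4400; S(4,3) = 9.6374; S(4,4) = 8.1188
Terminal payoffs V(N, i) = max(S_T - K, 0):
  V(4,0) = 2.909739; V(4,1) = 0.369758; V(4,2) = 0.000000; V(4,3) = 0.000000; V(4,4) = 0.000000
Backward induction: V(k, i) = exp(-r*dt) * [p * V(k+1, i) + (1-p) * V(k+1, i+1)].
  V(3,0) = exp(-r*dt) * [p*2.909739 + (1-p)*0.369758] = 1.619973
  V(3,1) = exp(-r*dt) * [p*0.369758 + (1-p)*0.000000] = 0.182141
  V(3,2) = exp(-r*dt) * [p*0.000000 + (1-p)*0.000000] = 0.000000
  V(3,3) = exp(-r*dt) * [p*0.000000 + (1-p)*0.000000] = 0.000000
  V(2,0) = exp(-r*dt) * [p*1.619973 + (1-p)*0.182141] = 0.889934
  V(2,1) = exp(-r*dt) * [p*0.182141 + (1-p)*0.000000] = 0.089722
  V(2,2) = exp(-r*dt) * [p*0.000000 + (1-p)*0.000000] = 0.000000
  V(1,0) = exp(-r*dt) * [p*0.889934 + (1-p)*0.089722] = 0.483668
  V(1,1) = exp(-r*dt) * [p*0.089722 + (1-p)*0.000000] = 0.044197
  V(0,0) = exp(-r*dt) * [p*0.483668 + (1-p)*0.044197] = 0.260563

Answer: Price = V(0,0) = 0.2606


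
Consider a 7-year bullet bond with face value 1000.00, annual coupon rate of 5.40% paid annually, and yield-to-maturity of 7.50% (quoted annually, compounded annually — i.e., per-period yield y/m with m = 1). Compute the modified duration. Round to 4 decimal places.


Answer: Modified duration = 5.5273

Derivation:
Coupon per period c = face * coupon_rate / m = 54.000000
Periods per year m = 1; per-period yield y/m = 0.075000
Number of cashflows N = 7
Cashflows (t years, CF_t, discount factor 1/(1+y/m)^(m*t), PV):
  t = 1.0000: CF_t = 54.000000, DF = 0.930233, PV = 50.232558
  t = 2.0000: CF_t = 54.000000, DF = 0.865333, PV = 46.727961
  t = 3.0000: CF_t = 54.000000, DF = 0.804961, PV = 43.467871
  t = 4.0000: CF_t = 54.000000, DF = 0.748801, PV = 40.435229
  t = 5.0000: CF_t = 54.000000, DF = 0.696559, PV = 37.614166
  t = 6.0000: CF_t = 54.000000, DF = 0.647962, PV = 34.989922
  t = 7.0000: CF_t = 1054.000000, DF = 0.602755, PV = 635.303666
Price P = sum_t PV_t = 888.771372
First compute Macaulay numerator sum_t t * PV_t:
  t * PV_t at t = 1.0000: 50.232558
  t * PV_t at t = 2.0000: 93.455922
  t * PV_t at t = 3.0000: 130.403612
  t * PV_t at t = 4.0000: 161.740914
  t * PV_t at t = 5.0000: 188.070831
  t * PV_t at t = 6.0000: 209.939532
  t * PV_t at t = 7.0000: 4447.125659
Macaulay duration D = 5280.969028 / 888.771372 = 5.941876
Modified duration = D / (1 + y/m) = 5.941876 / (1 + 0.075000) = 5.527326


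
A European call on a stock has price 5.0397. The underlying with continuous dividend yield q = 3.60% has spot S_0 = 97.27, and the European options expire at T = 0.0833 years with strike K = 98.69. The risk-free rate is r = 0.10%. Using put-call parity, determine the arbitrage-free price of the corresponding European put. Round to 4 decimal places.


Put-call parity: C - P = S_0 * exp(-qT) - K * exp(-rT).
S_0 * exp(-qT) = 97.2700 * 0.99700569 = 96.97874365
K * exp(-rT) = 98.6900 * 0.99991670 = 98.68177947
P = C - S*exp(-qT) + K*exp(-rT)
P = 5.0397 - 96.97874365 + 98.68177947 = 6.7427

Answer: Put price = 6.7427


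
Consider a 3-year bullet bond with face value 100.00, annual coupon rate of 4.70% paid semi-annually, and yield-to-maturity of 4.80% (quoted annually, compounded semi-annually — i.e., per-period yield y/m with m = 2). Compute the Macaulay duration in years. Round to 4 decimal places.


Answer: Macaulay duration = 2.8327 years

Derivation:
Coupon per period c = face * coupon_rate / m = 2.350000
Periods per year m = 2; per-period yield y/m = 0.024000
Number of cashflows N = 6
Cashflows (t years, CF_t, discount factor 1/(1+y/m)^(m*t), PV):
  t = 0.5000: CF_t = 2.350000, DF = 0.976562, PV = 2.294922
  t = 1.0000: CF_t = 2.350000, DF = 0.953674, PV = 2.241135
  t = 1.5000: CF_t = 2.350000, DF = 0.931323, PV = 2.188608
  t = 2.0000: CF_t = 2.350000, DF = 0.909495, PV = 2.137313
  t = 2.5000: CF_t = 2.350000, DF = 0.888178, PV = 2.087219
  t = 3.0000: CF_t = 102.350000, DF = 0.867362, PV = 88.774474
Price P = sum_t PV_t = 99.723670
Macaulay numerator sum_t t * PV_t:
  t * PV_t at t = 0.5000: 1.147461
  t * PV_t at t = 1.0000: 2.241135
  t * PV_t at t = 1.5000: 3.282912
  t * PV_t at t = 2.0000: 4.274625
  t * PV_t at t = 2.5000: 5.218048
  t * PV_t at t = 3.0000: 266.323422
Macaulay duration D = (sum_t t * PV_t) / P = 282.487603 / 99.723670 = 2.832704


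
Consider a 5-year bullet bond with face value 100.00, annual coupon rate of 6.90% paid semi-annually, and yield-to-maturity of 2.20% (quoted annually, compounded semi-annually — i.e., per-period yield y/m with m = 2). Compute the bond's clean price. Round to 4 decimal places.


Answer: Price = 122.1386

Derivation:
Coupon per period c = face * coupon_rate / m = 3.450000
Periods per year m = 2; per-period yield y/m = 0.011000
Number of cashflows N = 10
Cashflows (t years, CF_t, discount factor 1/(1+y/m)^(m*t), PV):
  t = 0.5000: CF_t = 3.450000, DF = 0.989120, PV = 3.412463
  t = 1.0000: CF_t = 3.450000, DF = 0.978358, PV = 3.375334
  t = 1.5000: CF_t = 3.450000, DF = 0.967713, PV = 3.338610
  t = 2.0000: CF_t = 3.450000, DF = 0.957184, PV = 3.302284
  t = 2.5000: CF_t = 3.450000, DF = 0.946769, PV = 3.266354
  t = 3.0000: CF_t = 3.450000, DF = 0.936468, PV = 3.230816
  t = 3.5000: CF_t = 3.450000, DF = 0.926279, PV = 3.195663
  t = 4.0000: CF_t = 3.450000, DF = 0.916201, PV = 3.160893
  t = 4.5000: CF_t = 3.450000, DF = 0.906232, PV = 3.126502
  t = 5.0000: CF_t = 103.450000, DF = 0.896372, PV = 92.729718
Price P = sum_t PV_t = 122.138638


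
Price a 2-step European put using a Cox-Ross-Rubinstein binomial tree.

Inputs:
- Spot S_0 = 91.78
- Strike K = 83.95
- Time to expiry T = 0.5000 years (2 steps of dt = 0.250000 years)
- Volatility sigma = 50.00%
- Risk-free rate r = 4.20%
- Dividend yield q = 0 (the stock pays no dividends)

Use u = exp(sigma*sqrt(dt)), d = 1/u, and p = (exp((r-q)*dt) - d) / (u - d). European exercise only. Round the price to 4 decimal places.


Answer: Price = V(0,0) = 8.1143

Derivation:
dt = T/N = 0.250000
u = exp(sigma*sqrt(dt)) = 1.284025; d = 1/u = 0.778801
p = (exp((r-q)*dt) - d) / (u - d) = 0.458716
Discount per step: exp(-r*dt) = 0.989555
Stock lattice S(k, i) with i counting down-moves:
  k=0: S(0,0) = 91.7800
  k=1: S(1,0) = 117.8479; S(1,1) = 71.4783
  k=2: S(2,0) = 151.3196; S(2,1) = 91.7800; S(2,2) = 55.6674
Terminal payoffs V(N, i) = max(K - S_T, 0):
  V(2,0) = 0.000000; V(2,1) = 0.000000; V(2,2) = 28.282616
Backward induction: V(k, i) = exp(-r*dt) * [p * V(k+1, i) + (1-p) * V(k+1, i+1)].
  V(1,0) = exp(-r*dt) * [p*0.000000 + (1-p)*0.000000] = 0.000000
  V(1,1) = exp(-r*dt) * [p*0.000000 + (1-p)*28.282616] = 15.149030
  V(0,0) = exp(-r*dt) * [p*0.000000 + (1-p)*15.149030] = 8.114281


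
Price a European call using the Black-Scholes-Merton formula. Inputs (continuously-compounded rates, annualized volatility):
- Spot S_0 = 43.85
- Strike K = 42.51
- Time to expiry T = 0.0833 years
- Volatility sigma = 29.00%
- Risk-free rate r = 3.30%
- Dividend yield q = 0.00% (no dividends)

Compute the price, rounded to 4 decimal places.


d1 = (ln(S/K) + (r - q + 0.5*sigma^2) * T) / (sigma * sqrt(T)) = 0.44548945
d2 = d1 - sigma * sqrt(T) = 0.36179041
exp(-rT) = 0.99725487; exp(-qT) = 1.00000000
C = S_0 * exp(-qT) * N(d1) - K * exp(-rT) * N(d2)
N(d1) = 0.67201696; N(d2) = 0.64124567
C = 43.8500 * 1.00000000 * 0.67201696 - 42.5100 * 0.99725487 * 0.64124567 = 2.2834

Answer: Price = 2.2834


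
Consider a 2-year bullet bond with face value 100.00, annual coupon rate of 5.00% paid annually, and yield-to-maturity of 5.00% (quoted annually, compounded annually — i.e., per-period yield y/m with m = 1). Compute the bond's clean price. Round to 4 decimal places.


Answer: Price = 100.0000

Derivation:
Coupon per period c = face * coupon_rate / m = 5.000000
Periods per year m = 1; per-period yield y/m = 0.050000
Number of cashflows N = 2
Cashflows (t years, CF_t, discount factor 1/(1+y/m)^(m*t), PV):
  t = 1.0000: CF_t = 5.000000, DF = 0.952381, PV = 4.761905
  t = 2.0000: CF_t = 105.000000, DF = 0.907029, PV = 95.238095
Price P = sum_t PV_t = 100.000000


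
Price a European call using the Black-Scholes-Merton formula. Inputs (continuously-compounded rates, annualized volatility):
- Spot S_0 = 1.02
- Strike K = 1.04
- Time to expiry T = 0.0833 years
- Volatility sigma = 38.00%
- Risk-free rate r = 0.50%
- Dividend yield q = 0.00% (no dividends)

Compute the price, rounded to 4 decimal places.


d1 = (ln(S/K) + (r - q + 0.5*sigma^2) * T) / (sigma * sqrt(T)) = -0.11841689
d2 = d1 - sigma * sqrt(T) = -0.22809150
exp(-rT) = 0.99958359; exp(-qT) = 1.00000000
C = S_0 * exp(-qT) * N(d1) - K * exp(-rT) * N(d2)
N(d1) = 0.45286867; N(d2) = 0.40978756
C = 1.0200 * 1.00000000 * 0.45286867 - 1.0400 * 0.99958359 * 0.40978756 = 0.0359

Answer: Price = 0.0359


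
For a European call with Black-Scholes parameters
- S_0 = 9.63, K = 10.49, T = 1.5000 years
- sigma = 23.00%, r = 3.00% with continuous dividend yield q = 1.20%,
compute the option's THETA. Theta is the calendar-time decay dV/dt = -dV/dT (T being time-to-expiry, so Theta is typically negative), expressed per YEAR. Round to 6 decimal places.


Answer: Theta = -0.409199

Derivation:
d1 = -0.0669676175; d2 = -0.3486589379
phi(d1) = 0.3980487220; exp(-qT) = 0.9821610324; exp(-rT) = 0.9559974818
Theta = -S*exp(-qT)*phi(d1)*sigma/(2*sqrt(T)) - r*K*exp(-rT)*N(d2) + q*S*exp(-qT)*N(d1)
N(d1) = 0.4733037414; N(d2) = 0.3636726874; sqrt(T) = 1.2247448714
Term 1 = -9.6300 * 0.9821610324 * 0.3980487220 * 0.2300 / (2 * 1.2247448714) = -0.3535065224
Term 2 = -0.0300 * 10.4900 * 0.9559974818 * 0.3636726874 = -0.1094118036
Term 3 = 0.0120 * 9.6300 * 0.9821610324 * 0.4733037414 = 0.0537192784
Theta = -0.3535065224 + (-0.1094118036) + (0.0537192784) = -0.409199


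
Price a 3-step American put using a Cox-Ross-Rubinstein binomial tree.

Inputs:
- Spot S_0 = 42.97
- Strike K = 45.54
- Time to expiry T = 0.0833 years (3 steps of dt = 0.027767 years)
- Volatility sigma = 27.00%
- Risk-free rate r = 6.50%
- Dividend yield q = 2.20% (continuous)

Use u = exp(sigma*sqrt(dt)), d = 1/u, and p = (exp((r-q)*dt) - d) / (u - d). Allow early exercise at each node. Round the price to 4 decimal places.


dt = T/N = 0.027767
u = exp(sigma*sqrt(dt)) = 1.046018; d = 1/u = 0.956006
p = (exp((r-q)*dt) - d) / (u - d) = 0.502027
Discount per step: exp(-r*dt) = 0.998197
Stock lattice S(k, i) with i counting down-moves:
  k=0: S(0,0) = 42.9700
  k=1: S(1,0) = 44.9474; S(1,1) = 41.0796
  k=2: S(2,0) = 47.0158; S(2,1) = 42.9700; S(2,2) = 39.2723
  k=3: S(3,0) = 49.1794; S(3,1) = 44.9474; S(3,2) = 41.0796; S(3,3) = 37.5446
Terminal payoffs V(N, i) = max(K - S_T, 0):
  V(3,0) = 0.000000; V(3,1) = 0.592587; V(3,2) = 4.460418; V(3,3) = 7.995413
Backward induction: V(k, i) = exp(-r*dt) * [p * V(k+1, i) + (1-p) * V(k+1, i+1)]; then take max(V_cont, immediate exercise) for American.
  V(2,0) = exp(-r*dt) * [p*0.000000 + (1-p)*0.592587] = 0.294561; exercise = 0.000000; V(2,0) = max -> 0.294561
  V(2,1) = exp(-r*dt) * [p*0.592587 + (1-p)*4.460418] = 2.514123; exercise = 2.570000; V(2,1) = max -> 2.570000
  V(2,2) = exp(-r*dt) * [p*4.460418 + (1-p)*7.995413] = 6.209535; exercise = 6.267670; V(2,2) = max -> 6.267670
  V(1,0) = exp(-r*dt) * [p*0.294561 + (1-p)*2.570000] = 1.425095; exercise = 0.592587; V(1,0) = max -> 1.425095
  V(1,1) = exp(-r*dt) * [p*2.570000 + (1-p)*6.267670] = 4.403387; exercise = 4.460418; V(1,1) = max -> 4.460418
  V(0,0) = exp(-r*dt) * [p*1.425095 + (1-p)*4.460418] = 2.931310; exercise = 2.570000; V(0,0) = max -> 2.931310

Answer: Price = V(0,0) = 2.9313


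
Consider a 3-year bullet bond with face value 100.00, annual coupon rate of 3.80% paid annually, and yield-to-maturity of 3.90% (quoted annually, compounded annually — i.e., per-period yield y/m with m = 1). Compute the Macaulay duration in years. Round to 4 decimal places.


Coupon per period c = face * coupon_rate / m = 3.800000
Periods per year m = 1; per-period yield y/m = 0.039000
Number of cashflows N = 3
Cashflows (t years, CF_t, discount factor 1/(1+y/m)^(m*t), PV):
  t = 1.0000: CF_t = 3.800000, DF = 0.962464, PV = 3.657363
  t = 2.0000: CF_t = 3.800000, DF = 0.926337, PV = 3.520080
  t = 3.0000: CF_t = 103.800000, DF = 0.891566, PV = 92.544521
Price P = sum_t PV_t = 99.721963
Macaulay numerator sum_t t * PV_t:
  t * PV_t at t = 1.0000: 3.657363
  t * PV_t at t = 2.0000: 7.040159
  t * PV_t at t = 3.0000: 277.633562
Macaulay duration D = (sum_t t * PV_t) / P = 288.331085 / 99.721963 = 2.891350

Answer: Macaulay duration = 2.8913 years


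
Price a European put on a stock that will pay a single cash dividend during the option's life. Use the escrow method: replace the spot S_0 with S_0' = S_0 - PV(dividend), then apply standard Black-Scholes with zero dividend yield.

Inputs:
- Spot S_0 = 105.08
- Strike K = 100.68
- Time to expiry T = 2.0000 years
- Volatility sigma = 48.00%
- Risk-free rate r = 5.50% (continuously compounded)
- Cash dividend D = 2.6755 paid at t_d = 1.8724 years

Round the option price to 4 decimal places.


Answer: Price = 19.8312

Derivation:
PV(D) = D * exp(-r * t_d) = 2.6755 * 0.90214321 = 2.41368416
S_0' = S_0 - PV(D) = 105.0800 - 2.41368416 = 102.66631584
d1 = (ln(S_0'/K) + (r + sigma^2/2)*T) / (sigma*sqrt(T)) = 0.53023714
d2 = d1 - sigma*sqrt(T) = -0.14858537
exp(-rT) = 0.89583414
N(-d1) = 0.29797376; N(-d2) = 0.55905959
P = K * exp(-rT) * N(-d2) - S_0' * N(-d1) = 100.6800 * 0.89583414 * 0.55905959 - 102.66631584 * 0.29797376 = 19.8312


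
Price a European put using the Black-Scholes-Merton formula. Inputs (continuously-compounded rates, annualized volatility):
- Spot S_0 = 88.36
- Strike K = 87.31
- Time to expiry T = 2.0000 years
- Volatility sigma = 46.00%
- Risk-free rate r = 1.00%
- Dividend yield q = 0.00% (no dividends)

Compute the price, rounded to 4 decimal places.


Answer: Price = 20.8159

Derivation:
d1 = (ln(S/K) + (r - q + 0.5*sigma^2) * T) / (sigma * sqrt(T)) = 0.37438902
d2 = d1 - sigma * sqrt(T) = -0.27614922
exp(-rT) = 0.98019867; exp(-qT) = 1.00000000
P = K * exp(-rT) * N(-d2) - S_0 * exp(-qT) * N(-d1)
N(-d1) = 0.35405745; N(-d2) = 0.60878327
P = 87.3100 * 0.98019867 * 0.60878327 - 88.3600 * 1.00000000 * 0.35405745 = 20.8159


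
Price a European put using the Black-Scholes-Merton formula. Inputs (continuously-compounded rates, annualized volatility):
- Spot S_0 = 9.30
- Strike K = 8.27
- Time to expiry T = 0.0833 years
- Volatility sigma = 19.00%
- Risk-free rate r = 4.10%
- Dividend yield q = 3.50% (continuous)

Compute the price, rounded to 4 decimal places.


Answer: Price = 0.0027

Derivation:
d1 = (ln(S/K) + (r - q + 0.5*sigma^2) * T) / (sigma * sqrt(T)) = 2.17704456
d2 = d1 - sigma * sqrt(T) = 2.12220725
exp(-rT) = 0.99659053; exp(-qT) = 0.99708875
P = K * exp(-rT) * N(-d2) - S_0 * exp(-qT) * N(-d1)
N(-d1) = 0.01473862; N(-d2) = 0.01691017
P = 8.2700 * 0.99659053 * 0.01691017 - 9.3000 * 0.99708875 * 0.01473862 = 0.0027


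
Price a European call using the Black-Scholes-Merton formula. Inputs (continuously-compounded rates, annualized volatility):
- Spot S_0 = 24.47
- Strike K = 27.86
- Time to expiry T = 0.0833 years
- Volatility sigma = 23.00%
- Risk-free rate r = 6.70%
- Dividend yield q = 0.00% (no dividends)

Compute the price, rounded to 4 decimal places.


d1 = (ln(S/K) + (r - q + 0.5*sigma^2) * T) / (sigma * sqrt(T)) = -1.83724059
d2 = d1 - sigma * sqrt(T) = -1.90362259
exp(-rT) = 0.99443445; exp(-qT) = 1.00000000
C = S_0 * exp(-qT) * N(d1) - K * exp(-rT) * N(d2)
N(d1) = 0.03308719; N(d2) = 0.02847968
C = 24.4700 * 1.00000000 * 0.03308719 - 27.8600 * 0.99443445 * 0.02847968 = 0.0206

Answer: Price = 0.0206


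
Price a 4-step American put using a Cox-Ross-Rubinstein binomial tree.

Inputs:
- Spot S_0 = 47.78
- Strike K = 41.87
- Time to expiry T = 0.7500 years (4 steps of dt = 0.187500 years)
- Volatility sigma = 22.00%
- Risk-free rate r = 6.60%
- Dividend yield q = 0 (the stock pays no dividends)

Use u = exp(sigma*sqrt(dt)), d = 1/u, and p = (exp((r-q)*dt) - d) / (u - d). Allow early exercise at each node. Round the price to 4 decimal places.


Answer: Price = V(0,0) = 0.9089

Derivation:
dt = T/N = 0.187500
u = exp(sigma*sqrt(dt)) = 1.099948; d = 1/u = 0.909134
p = (exp((r-q)*dt) - d) / (u - d) = 0.541459
Discount per step: exp(-r*dt) = 0.987701
Stock lattice S(k, i) with i counting down-moves:
  k=0: S(0,0) = 47.7800
  k=1: S(1,0) = 52.5555; S(1,1) = 43.4384
  k=2: S(2,0) = 57.8083; S(2,1) = 47.7800; S(2,2) = 39.4913
  k=3: S(3,0) = 63.5861; S(3,1) = 52.5555; S(3,2) = 43.4384; S(3,3) = 35.9029
  k=4: S(4,0) = 69.9414; S(4,1) = 57.8083; S(4,2) = 47.7800; S(4,3) = 39.4913; S(4,4) = 32.6406
Terminal payoffs V(N, i) = max(K - S_T, 0):
  V(4,0) = 0.000000; V(4,1) = 0.000000; V(4,2) = 0.000000; V(4,3) = 2.378654; V(4,4) = 9.229431
Backward induction: V(k, i) = exp(-r*dt) * [p * V(k+1, i) + (1-p) * V(k+1, i+1)]; then take max(V_cont, immediate exercise) for American.
  V(3,0) = exp(-r*dt) * [p*0.000000 + (1-p)*0.000000] = 0.000000; exercise = 0.000000; V(3,0) = max -> 0.000000
  V(3,1) = exp(-r*dt) * [p*0.000000 + (1-p)*0.000000] = 0.000000; exercise = 0.000000; V(3,1) = max -> 0.000000
  V(3,2) = exp(-r*dt) * [p*0.000000 + (1-p)*2.378654] = 1.077296; exercise = 0.000000; V(3,2) = max -> 1.077296
  V(3,3) = exp(-r*dt) * [p*2.378654 + (1-p)*9.229431] = 5.452127; exercise = 5.967075; V(3,3) = max -> 5.967075
  V(2,0) = exp(-r*dt) * [p*0.000000 + (1-p)*0.000000] = 0.000000; exercise = 0.000000; V(2,0) = max -> 0.000000
  V(2,1) = exp(-r*dt) * [p*0.000000 + (1-p)*1.077296] = 0.487909; exercise = 0.000000; V(2,1) = max -> 0.487909
  V(2,2) = exp(-r*dt) * [p*1.077296 + (1-p)*5.967075] = 3.278635; exercise = 2.378654; V(2,2) = max -> 3.278635
  V(1,0) = exp(-r*dt) * [p*0.000000 + (1-p)*0.487909] = 0.220975; exercise = 0.000000; V(1,0) = max -> 0.220975
  V(1,1) = exp(-r*dt) * [p*0.487909 + (1-p)*3.278635] = 1.745832; exercise = 0.000000; V(1,1) = max -> 1.745832
  V(0,0) = exp(-r*dt) * [p*0.220975 + (1-p)*1.745832] = 0.908867; exercise = 0.000000; V(0,0) = max -> 0.908867


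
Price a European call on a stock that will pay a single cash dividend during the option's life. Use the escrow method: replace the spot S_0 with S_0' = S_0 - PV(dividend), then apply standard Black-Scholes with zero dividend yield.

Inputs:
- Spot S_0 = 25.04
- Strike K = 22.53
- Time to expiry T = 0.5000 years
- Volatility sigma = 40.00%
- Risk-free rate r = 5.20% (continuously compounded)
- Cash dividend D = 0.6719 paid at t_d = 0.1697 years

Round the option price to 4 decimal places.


Answer: Price = 3.9911

Derivation:
PV(D) = D * exp(-r * t_d) = 0.6719 * 0.99121442 = 0.66599697
S_0' = S_0 - PV(D) = 25.0400 - 0.66599697 = 24.37400303
d1 = (ln(S_0'/K) + (r + sigma^2/2)*T) / (sigma*sqrt(T)) = 0.51148343
d2 = d1 - sigma*sqrt(T) = 0.22864072
exp(-rT) = 0.97433509
N(d1) = 0.69549371; N(d2) = 0.59042591
C = S_0' * N(d1) - K * exp(-rT) * N(d2) = 24.37400303 * 0.69549371 - 22.5300 * 0.97433509 * 0.59042591 = 3.9911


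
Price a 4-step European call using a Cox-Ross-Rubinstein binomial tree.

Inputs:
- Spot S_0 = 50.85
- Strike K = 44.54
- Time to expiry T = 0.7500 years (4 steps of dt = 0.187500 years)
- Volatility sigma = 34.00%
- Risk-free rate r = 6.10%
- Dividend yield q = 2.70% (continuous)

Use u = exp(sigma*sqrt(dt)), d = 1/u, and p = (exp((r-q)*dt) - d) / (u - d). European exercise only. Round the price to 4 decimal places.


dt = T/N = 0.187500
u = exp(sigma*sqrt(dt)) = 1.158614; d = 1/u = 0.863100
p = (exp((r-q)*dt) - d) / (u - d) = 0.484902
Discount per step: exp(-r*dt) = 0.988628
Stock lattice S(k, i) with i counting down-moves:
  k=0: S(0,0) = 50.8500
  k=1: S(1,0) = 58.9155; S(1,1) = 43.8887
  k=2: S(2,0) = 68.2603; S(2,1) = 50.8500; S(2,2) = 37.8803
  k=3: S(3,0) = 79.0874; S(3,1) = 58.9155; S(3,2) = 43.8887; S(3,3) = 32.6945
  k=4: S(4,0) = 91.6317; S(4,1) = 68.2603; S(4,2) = 50.8500; S(4,3) = 37.8803; S(4,4) = 28.2186
Terminal payoffs V(N, i) = max(S_T - K, 0):
  V(4,0) = 47.091711; V(4,1) = 23.720329; V(4,2) = 6.310000; V(4,3) = 0.000000; V(4,4) = 0.000000
Backward induction: V(k, i) = exp(-r*dt) * [p * V(k+1, i) + (1-p) * V(k+1, i+1)].
  V(3,0) = exp(-r*dt) * [p*47.091711 + (1-p)*23.720329] = 34.654517
  V(3,1) = exp(-r*dt) * [p*23.720329 + (1-p)*6.310000] = 14.584531
  V(3,2) = exp(-r*dt) * [p*6.310000 + (1-p)*0.000000] = 3.024934
  V(3,3) = exp(-r*dt) * [p*0.000000 + (1-p)*0.000000] = 0.000000
  V(2,0) = exp(-r*dt) * [p*34.654517 + (1-p)*14.584531] = 24.039968
  V(2,1) = exp(-r*dt) * [p*14.584531 + (1-p)*3.024934] = 8.532058
  V(2,2) = exp(-r*dt) * [p*3.024934 + (1-p)*0.000000] = 1.450115
  V(1,0) = exp(-r*dt) * [p*24.039968 + (1-p)*8.532058] = 15.869324
  V(1,1) = exp(-r*dt) * [p*8.532058 + (1-p)*1.450115] = 4.828617
  V(0,0) = exp(-r*dt) * [p*15.869324 + (1-p)*4.828617] = 10.066479

Answer: Price = V(0,0) = 10.0665


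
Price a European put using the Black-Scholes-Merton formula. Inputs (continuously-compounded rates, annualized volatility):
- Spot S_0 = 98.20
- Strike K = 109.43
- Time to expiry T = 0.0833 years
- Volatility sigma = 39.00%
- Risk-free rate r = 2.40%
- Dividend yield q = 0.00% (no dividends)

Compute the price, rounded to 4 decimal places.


Answer: Price = 12.0892

Derivation:
d1 = (ln(S/K) + (r - q + 0.5*sigma^2) * T) / (sigma * sqrt(T)) = -0.88791755
d2 = d1 - sigma * sqrt(T) = -1.00047833
exp(-rT) = 0.99800280; exp(-qT) = 1.00000000
P = K * exp(-rT) * N(-d2) - S_0 * exp(-qT) * N(-d1)
N(-d1) = 0.81270745; N(-d2) = 0.84146046
P = 109.4300 * 0.99800280 * 0.84146046 - 98.2000 * 1.00000000 * 0.81270745 = 12.0892


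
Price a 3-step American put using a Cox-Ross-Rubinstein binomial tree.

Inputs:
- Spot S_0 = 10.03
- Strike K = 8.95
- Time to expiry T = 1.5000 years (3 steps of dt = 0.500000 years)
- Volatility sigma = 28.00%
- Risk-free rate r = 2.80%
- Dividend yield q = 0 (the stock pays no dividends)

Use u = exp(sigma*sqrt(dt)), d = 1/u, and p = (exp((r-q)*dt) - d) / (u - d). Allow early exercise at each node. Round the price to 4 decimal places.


Answer: Price = V(0,0) = 0.7427

Derivation:
dt = T/N = 0.500000
u = exp(sigma*sqrt(dt)) = 1.218950; d = 1/u = 0.820378
p = (exp((r-q)*dt) - d) / (u - d) = 0.486036
Discount per step: exp(-r*dt) = 0.986098
Stock lattice S(k, i) with i counting down-moves:
  k=0: S(0,0) = 10.0300
  k=1: S(1,0) = 12.2261; S(1,1) = 8.2284
  k=2: S(2,0) = 14.9030; S(2,1) = 10.0300; S(2,2) = 6.7504
  k=3: S(3,0) = 18.1660; S(3,1) = 12.2261; S(3,2) = 8.2284; S(3,3) = 5.5379
Terminal payoffs V(N, i) = max(K - S_T, 0):
  V(3,0) = 0.000000; V(3,1) = 0.000000; V(3,2) = 0.721607; V(3,3) = 3.412125
Backward induction: V(k, i) = exp(-r*dt) * [p * V(k+1, i) + (1-p) * V(k+1, i+1)]; then take max(V_cont, immediate exercise) for American.
  V(2,0) = exp(-r*dt) * [p*0.000000 + (1-p)*0.000000] = 0.000000; exercise = 0.000000; V(2,0) = max -> 0.000000
  V(2,1) = exp(-r*dt) * [p*0.000000 + (1-p)*0.721607] = 0.365724; exercise = 0.000000; V(2,1) = max -> 0.365724
  V(2,2) = exp(-r*dt) * [p*0.721607 + (1-p)*3.412125] = 2.075179; exercise = 2.199606; V(2,2) = max -> 2.199606
  V(1,0) = exp(-r*dt) * [p*0.000000 + (1-p)*0.365724] = 0.185356; exercise = 0.000000; V(1,0) = max -> 0.185356
  V(1,1) = exp(-r*dt) * [p*0.365724 + (1-p)*2.199606] = 1.290085; exercise = 0.721607; V(1,1) = max -> 1.290085
  V(0,0) = exp(-r*dt) * [p*0.185356 + (1-p)*1.290085] = 0.742676; exercise = 0.000000; V(0,0) = max -> 0.742676


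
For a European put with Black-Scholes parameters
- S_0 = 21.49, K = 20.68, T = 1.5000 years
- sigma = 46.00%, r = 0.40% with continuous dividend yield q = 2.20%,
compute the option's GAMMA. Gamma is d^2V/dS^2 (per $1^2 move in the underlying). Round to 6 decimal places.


Answer: Gamma = 0.030461

Derivation:
d1 = 0.3019629088; d2 = -0.2614197320
phi(d1) = 0.3811625584; exp(-qT) = 0.9675385596; exp(-rT) = 0.9940179641
Gamma = exp(-qT) * phi(d1) / (S * sigma * sqrt(T)) = 0.9675385596 * 0.3811625584 / (21.4900 * 0.4600 * 1.2247448714) = 0.030461


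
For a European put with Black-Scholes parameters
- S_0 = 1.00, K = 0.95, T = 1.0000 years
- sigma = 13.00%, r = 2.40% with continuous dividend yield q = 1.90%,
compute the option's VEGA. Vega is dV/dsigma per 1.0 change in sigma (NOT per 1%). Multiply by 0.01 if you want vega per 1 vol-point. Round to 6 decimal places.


d1 = 0.4980253414; d2 = 0.3680253414
phi(d1) = 0.3524124157; exp(-qT) = 0.9811793622; exp(-rT) = 0.9762857098
Vega = S * exp(-qT) * phi(d1) * sqrt(T) = 1.0000 * 0.9811793622 * 0.3524124157 * 1.0000000000 = 0.345780

Answer: Vega = 0.345780


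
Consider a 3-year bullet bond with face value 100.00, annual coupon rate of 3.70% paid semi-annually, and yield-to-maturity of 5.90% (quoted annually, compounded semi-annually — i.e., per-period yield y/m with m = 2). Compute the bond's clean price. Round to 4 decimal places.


Answer: Price = 94.0312

Derivation:
Coupon per period c = face * coupon_rate / m = 1.850000
Periods per year m = 2; per-period yield y/m = 0.029500
Number of cashflows N = 6
Cashflows (t years, CF_t, discount factor 1/(1+y/m)^(m*t), PV):
  t = 0.5000: CF_t = 1.850000, DF = 0.971345, PV = 1.796989
  t = 1.0000: CF_t = 1.850000, DF = 0.943512, PV = 1.745497
  t = 1.5000: CF_t = 1.850000, DF = 0.916476, PV = 1.695480
  t = 2.0000: CF_t = 1.850000, DF = 0.890214, PV = 1.646897
  t = 2.5000: CF_t = 1.850000, DF = 0.864706, PV = 1.599705
  t = 3.0000: CF_t = 101.850000, DF = 0.839928, PV = 85.546634
Price P = sum_t PV_t = 94.031202


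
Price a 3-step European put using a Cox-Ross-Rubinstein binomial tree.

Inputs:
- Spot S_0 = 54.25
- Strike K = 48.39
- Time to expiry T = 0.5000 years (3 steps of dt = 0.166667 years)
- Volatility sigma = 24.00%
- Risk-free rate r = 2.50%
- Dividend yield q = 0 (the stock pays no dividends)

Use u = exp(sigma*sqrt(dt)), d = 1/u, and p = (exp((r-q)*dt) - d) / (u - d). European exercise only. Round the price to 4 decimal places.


Answer: Price = V(0,0) = 1.0012

Derivation:
dt = T/N = 0.166667
u = exp(sigma*sqrt(dt)) = 1.102940; d = 1/u = 0.906667
p = (exp((r-q)*dt) - d) / (u - d) = 0.496798
Discount per step: exp(-r*dt) = 0.995842
Stock lattice S(k, i) with i counting down-moves:
  k=0: S(0,0) = 54.2500
  k=1: S(1,0) = 59.8345; S(1,1) = 49.1867
  k=2: S(2,0) = 65.9939; S(2,1) = 54.2500; S(2,2) = 44.5960
  k=3: S(3,0) = 72.7873; S(3,1) = 59.8345; S(3,2) = 49.1867; S(3,3) = 40.4337
Terminal payoffs V(N, i) = max(K - S_T, 0):
  V(3,0) = 0.000000; V(3,1) = 0.000000; V(3,2) = 0.000000; V(3,3) = 7.956275
Backward induction: V(k, i) = exp(-r*dt) * [p * V(k+1, i) + (1-p) * V(k+1, i+1)].
  V(2,0) = exp(-r*dt) * [p*0.000000 + (1-p)*0.000000] = 0.000000
  V(2,1) = exp(-r*dt) * [p*0.000000 + (1-p)*0.000000] = 0.000000
  V(2,2) = exp(-r*dt) * [p*0.000000 + (1-p)*7.956275] = 3.986967
  V(1,0) = exp(-r*dt) * [p*0.000000 + (1-p)*0.000000] = 0.000000
  V(1,1) = exp(-r*dt) * [p*0.000000 + (1-p)*3.986967] = 1.997908
  V(0,0) = exp(-r*dt) * [p*0.000000 + (1-p)*1.997908] = 1.001171
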